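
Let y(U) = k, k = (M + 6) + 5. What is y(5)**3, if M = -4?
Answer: 343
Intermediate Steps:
k = 7 (k = (-4 + 6) + 5 = 2 + 5 = 7)
y(U) = 7
y(5)**3 = 7**3 = 343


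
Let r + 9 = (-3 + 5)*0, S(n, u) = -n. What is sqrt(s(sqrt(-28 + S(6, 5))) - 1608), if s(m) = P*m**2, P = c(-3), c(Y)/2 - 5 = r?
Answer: 2*I*sqrt(334) ≈ 36.551*I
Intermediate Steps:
r = -9 (r = -9 + (-3 + 5)*0 = -9 + 2*0 = -9 + 0 = -9)
c(Y) = -8 (c(Y) = 10 + 2*(-9) = 10 - 18 = -8)
P = -8
s(m) = -8*m**2
sqrt(s(sqrt(-28 + S(6, 5))) - 1608) = sqrt(-8*(sqrt(-28 - 1*6))**2 - 1608) = sqrt(-8*(sqrt(-28 - 6))**2 - 1608) = sqrt(-8*(sqrt(-34))**2 - 1608) = sqrt(-8*(I*sqrt(34))**2 - 1608) = sqrt(-8*(-34) - 1608) = sqrt(272 - 1608) = sqrt(-1336) = 2*I*sqrt(334)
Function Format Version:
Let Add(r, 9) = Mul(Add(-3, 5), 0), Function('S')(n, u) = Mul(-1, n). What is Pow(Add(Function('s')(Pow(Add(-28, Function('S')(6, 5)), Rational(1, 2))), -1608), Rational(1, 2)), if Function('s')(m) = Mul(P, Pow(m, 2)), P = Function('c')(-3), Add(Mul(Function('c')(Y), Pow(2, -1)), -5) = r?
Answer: Mul(2, I, Pow(334, Rational(1, 2))) ≈ Mul(36.551, I)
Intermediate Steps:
r = -9 (r = Add(-9, Mul(Add(-3, 5), 0)) = Add(-9, Mul(2, 0)) = Add(-9, 0) = -9)
Function('c')(Y) = -8 (Function('c')(Y) = Add(10, Mul(2, -9)) = Add(10, -18) = -8)
P = -8
Function('s')(m) = Mul(-8, Pow(m, 2))
Pow(Add(Function('s')(Pow(Add(-28, Function('S')(6, 5)), Rational(1, 2))), -1608), Rational(1, 2)) = Pow(Add(Mul(-8, Pow(Pow(Add(-28, Mul(-1, 6)), Rational(1, 2)), 2)), -1608), Rational(1, 2)) = Pow(Add(Mul(-8, Pow(Pow(Add(-28, -6), Rational(1, 2)), 2)), -1608), Rational(1, 2)) = Pow(Add(Mul(-8, Pow(Pow(-34, Rational(1, 2)), 2)), -1608), Rational(1, 2)) = Pow(Add(Mul(-8, Pow(Mul(I, Pow(34, Rational(1, 2))), 2)), -1608), Rational(1, 2)) = Pow(Add(Mul(-8, -34), -1608), Rational(1, 2)) = Pow(Add(272, -1608), Rational(1, 2)) = Pow(-1336, Rational(1, 2)) = Mul(2, I, Pow(334, Rational(1, 2)))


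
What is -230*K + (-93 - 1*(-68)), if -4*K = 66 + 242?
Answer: 17685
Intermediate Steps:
K = -77 (K = -(66 + 242)/4 = -¼*308 = -77)
-230*K + (-93 - 1*(-68)) = -230*(-77) + (-93 - 1*(-68)) = 17710 + (-93 + 68) = 17710 - 25 = 17685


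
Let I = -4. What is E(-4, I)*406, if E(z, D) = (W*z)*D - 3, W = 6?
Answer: 37758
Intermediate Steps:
E(z, D) = -3 + 6*D*z (E(z, D) = (6*z)*D - 3 = 6*D*z - 3 = -3 + 6*D*z)
E(-4, I)*406 = (-3 + 6*(-4)*(-4))*406 = (-3 + 96)*406 = 93*406 = 37758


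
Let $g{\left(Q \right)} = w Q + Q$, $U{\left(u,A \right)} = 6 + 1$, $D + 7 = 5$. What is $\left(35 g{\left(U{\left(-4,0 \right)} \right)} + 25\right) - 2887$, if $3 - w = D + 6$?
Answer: $-2862$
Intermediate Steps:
$D = -2$ ($D = -7 + 5 = -2$)
$U{\left(u,A \right)} = 7$
$w = -1$ ($w = 3 - \left(-2 + 6\right) = 3 - 4 = -1$)
$g{\left(Q \right)} = 0$ ($g{\left(Q \right)} = - Q + Q = 0$)
$\left(35 g{\left(U{\left(-4,0 \right)} \right)} + 25\right) - 2887 = \left(35 \cdot 0 + 25\right) - 2887 = \left(0 + 25\right) - 2887 = 25 - 2887 = -2862$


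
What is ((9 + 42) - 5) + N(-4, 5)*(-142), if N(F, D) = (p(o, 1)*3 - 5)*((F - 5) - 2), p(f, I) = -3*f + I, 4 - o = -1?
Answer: -73368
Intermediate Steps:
o = 5 (o = 4 - 1*(-1) = 4 + 1 = 5)
p(f, I) = I - 3*f
N(F, D) = 329 - 47*F (N(F, D) = ((1 - 3*5)*3 - 5)*((F - 5) - 2) = ((1 - 15)*3 - 5)*((-5 + F) - 2) = (-14*3 - 5)*(-7 + F) = (-42 - 5)*(-7 + F) = -47*(-7 + F) = 329 - 47*F)
((9 + 42) - 5) + N(-4, 5)*(-142) = ((9 + 42) - 5) + (329 - 47*(-4))*(-142) = (51 - 5) + (329 + 188)*(-142) = 46 + 517*(-142) = 46 - 73414 = -73368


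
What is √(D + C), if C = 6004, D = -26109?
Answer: I*√20105 ≈ 141.79*I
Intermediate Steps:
√(D + C) = √(-26109 + 6004) = √(-20105) = I*√20105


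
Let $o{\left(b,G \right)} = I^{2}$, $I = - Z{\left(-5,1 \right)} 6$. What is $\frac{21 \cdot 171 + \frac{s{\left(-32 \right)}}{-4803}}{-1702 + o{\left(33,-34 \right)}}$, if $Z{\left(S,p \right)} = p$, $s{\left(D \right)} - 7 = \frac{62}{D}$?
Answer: $- \frac{91987029}{42676256} \approx -2.1555$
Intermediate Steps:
$s{\left(D \right)} = 7 + \frac{62}{D}$
$I = -6$ ($I = \left(-1\right) 1 \cdot 6 = \left(-1\right) 6 = -6$)
$o{\left(b,G \right)} = 36$ ($o{\left(b,G \right)} = \left(-6\right)^{2} = 36$)
$\frac{21 \cdot 171 + \frac{s{\left(-32 \right)}}{-4803}}{-1702 + o{\left(33,-34 \right)}} = \frac{21 \cdot 171 + \frac{7 + \frac{62}{-32}}{-4803}}{-1702 + 36} = \frac{3591 + \left(7 + 62 \left(- \frac{1}{32}\right)\right) \left(- \frac{1}{4803}\right)}{-1666} = \left(3591 + \left(7 - \frac{31}{16}\right) \left(- \frac{1}{4803}\right)\right) \left(- \frac{1}{1666}\right) = \left(3591 + \frac{81}{16} \left(- \frac{1}{4803}\right)\right) \left(- \frac{1}{1666}\right) = \left(3591 - \frac{27}{25616}\right) \left(- \frac{1}{1666}\right) = \frac{91987029}{25616} \left(- \frac{1}{1666}\right) = - \frac{91987029}{42676256}$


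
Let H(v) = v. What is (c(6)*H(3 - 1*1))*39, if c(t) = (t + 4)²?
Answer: 7800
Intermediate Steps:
c(t) = (4 + t)²
(c(6)*H(3 - 1*1))*39 = ((4 + 6)²*(3 - 1*1))*39 = (10²*(3 - 1))*39 = (100*2)*39 = 200*39 = 7800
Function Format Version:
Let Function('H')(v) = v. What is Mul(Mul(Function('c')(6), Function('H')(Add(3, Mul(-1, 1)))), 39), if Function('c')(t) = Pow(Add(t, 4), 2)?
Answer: 7800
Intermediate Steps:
Function('c')(t) = Pow(Add(4, t), 2)
Mul(Mul(Function('c')(6), Function('H')(Add(3, Mul(-1, 1)))), 39) = Mul(Mul(Pow(Add(4, 6), 2), Add(3, Mul(-1, 1))), 39) = Mul(Mul(Pow(10, 2), Add(3, -1)), 39) = Mul(Mul(100, 2), 39) = Mul(200, 39) = 7800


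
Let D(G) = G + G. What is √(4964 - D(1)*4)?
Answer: 2*√1239 ≈ 70.399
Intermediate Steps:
D(G) = 2*G
√(4964 - D(1)*4) = √(4964 - 2*4) = √(4964 - 8) = √4956 = 2*√1239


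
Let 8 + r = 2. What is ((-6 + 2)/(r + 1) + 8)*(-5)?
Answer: -44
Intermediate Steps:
r = -6 (r = -8 + 2 = -6)
((-6 + 2)/(r + 1) + 8)*(-5) = ((-6 + 2)/(-6 + 1) + 8)*(-5) = (-4/(-5) + 8)*(-5) = (-4*(-⅕) + 8)*(-5) = (⅘ + 8)*(-5) = (44/5)*(-5) = -44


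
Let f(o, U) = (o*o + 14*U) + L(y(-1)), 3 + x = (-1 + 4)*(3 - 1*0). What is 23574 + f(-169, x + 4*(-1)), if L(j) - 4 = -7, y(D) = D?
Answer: 52160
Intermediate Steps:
L(j) = -3 (L(j) = 4 - 7 = -3)
x = 6 (x = -3 + (-1 + 4)*(3 - 1*0) = -3 + 3*(3 + 0) = -3 + 3*3 = -3 + 9 = 6)
f(o, U) = -3 + o² + 14*U (f(o, U) = (o*o + 14*U) - 3 = (o² + 14*U) - 3 = -3 + o² + 14*U)
23574 + f(-169, x + 4*(-1)) = 23574 + (-3 + (-169)² + 14*(6 + 4*(-1))) = 23574 + (-3 + 28561 + 14*(6 - 4)) = 23574 + (-3 + 28561 + 14*2) = 23574 + (-3 + 28561 + 28) = 23574 + 28586 = 52160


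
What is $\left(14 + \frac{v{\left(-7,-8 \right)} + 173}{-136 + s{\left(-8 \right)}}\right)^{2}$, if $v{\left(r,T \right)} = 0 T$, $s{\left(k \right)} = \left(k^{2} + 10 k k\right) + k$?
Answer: $\frac{64208169}{313600} \approx 204.75$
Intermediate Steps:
$s{\left(k \right)} = k + 11 k^{2}$ ($s{\left(k \right)} = \left(k^{2} + 10 k^{2}\right) + k = 11 k^{2} + k = k + 11 k^{2}$)
$v{\left(r,T \right)} = 0$
$\left(14 + \frac{v{\left(-7,-8 \right)} + 173}{-136 + s{\left(-8 \right)}}\right)^{2} = \left(14 + \frac{0 + 173}{-136 - 8 \left(1 + 11 \left(-8\right)\right)}\right)^{2} = \left(14 + \frac{173}{-136 - 8 \left(1 - 88\right)}\right)^{2} = \left(14 + \frac{173}{-136 - -696}\right)^{2} = \left(14 + \frac{173}{-136 + 696}\right)^{2} = \left(14 + \frac{173}{560}\right)^{2} = \left(\frac{8013}{560}\right)^{2} = \frac{64208169}{313600}$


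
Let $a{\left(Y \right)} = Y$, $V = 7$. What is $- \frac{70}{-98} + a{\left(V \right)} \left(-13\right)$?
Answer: $- \frac{632}{7} \approx -90.286$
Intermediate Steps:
$- \frac{70}{-98} + a{\left(V \right)} \left(-13\right) = - \frac{70}{-98} + 7 \left(-13\right) = \left(-70\right) \left(- \frac{1}{98}\right) - 91 = \frac{5}{7} - 91 = - \frac{632}{7}$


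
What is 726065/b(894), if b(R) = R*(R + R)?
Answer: 726065/1598472 ≈ 0.45422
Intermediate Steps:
b(R) = 2*R² (b(R) = R*(2*R) = 2*R²)
726065/b(894) = 726065/((2*894²)) = 726065/((2*799236)) = 726065/1598472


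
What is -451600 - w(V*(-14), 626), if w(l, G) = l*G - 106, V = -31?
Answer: -723178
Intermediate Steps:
w(l, G) = -106 + G*l (w(l, G) = G*l - 106 = -106 + G*l)
-451600 - w(V*(-14), 626) = -451600 - (-106 + 626*(-31*(-14))) = -451600 - (-106 + 626*434) = -451600 - (-106 + 271684) = -451600 - 1*271578 = -451600 - 271578 = -723178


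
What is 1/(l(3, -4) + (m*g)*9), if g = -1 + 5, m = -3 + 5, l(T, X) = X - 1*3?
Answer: 1/65 ≈ 0.015385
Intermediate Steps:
l(T, X) = -3 + X (l(T, X) = X - 3 = -3 + X)
m = 2
g = 4
1/(l(3, -4) + (m*g)*9) = 1/((-3 - 4) + (2*4)*9) = 1/(-7 + 8*9) = 1/(-7 + 72) = 1/65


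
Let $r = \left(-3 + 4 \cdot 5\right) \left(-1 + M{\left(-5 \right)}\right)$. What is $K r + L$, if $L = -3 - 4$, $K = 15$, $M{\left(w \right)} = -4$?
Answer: $-1282$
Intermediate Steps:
$L = -7$ ($L = -3 - 4 = -7$)
$r = -85$ ($r = \left(-3 + 4 \cdot 5\right) \left(-1 - 4\right) = \left(-3 + 20\right) \left(-5\right) = 17 \left(-5\right) = -85$)
$K r + L = 15 \left(-85\right) - 7 = -1275 - 7 = -1282$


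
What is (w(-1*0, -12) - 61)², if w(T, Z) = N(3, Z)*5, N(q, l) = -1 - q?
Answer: 6561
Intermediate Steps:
w(T, Z) = -20 (w(T, Z) = (-1 - 1*3)*5 = (-1 - 3)*5 = -4*5 = -20)
(w(-1*0, -12) - 61)² = (-20 - 61)² = (-81)² = 6561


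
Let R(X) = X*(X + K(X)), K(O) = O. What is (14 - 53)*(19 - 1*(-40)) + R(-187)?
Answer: 67637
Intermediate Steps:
R(X) = 2*X**2 (R(X) = X*(X + X) = X*(2*X) = 2*X**2)
(14 - 53)*(19 - 1*(-40)) + R(-187) = (14 - 53)*(19 - 1*(-40)) + 2*(-187)**2 = -39*(19 + 40) + 2*34969 = -39*59 + 69938 = -2301 + 69938 = 67637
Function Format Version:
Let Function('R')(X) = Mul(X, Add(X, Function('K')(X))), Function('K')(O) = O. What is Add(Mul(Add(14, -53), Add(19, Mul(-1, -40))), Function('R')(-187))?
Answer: 67637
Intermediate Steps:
Function('R')(X) = Mul(2, Pow(X, 2)) (Function('R')(X) = Mul(X, Add(X, X)) = Mul(X, Mul(2, X)) = Mul(2, Pow(X, 2)))
Add(Mul(Add(14, -53), Add(19, Mul(-1, -40))), Function('R')(-187)) = Add(Mul(Add(14, -53), Add(19, Mul(-1, -40))), Mul(2, Pow(-187, 2))) = Add(Mul(-39, Add(19, 40)), Mul(2, 34969)) = Add(Mul(-39, 59), 69938) = Add(-2301, 69938) = 67637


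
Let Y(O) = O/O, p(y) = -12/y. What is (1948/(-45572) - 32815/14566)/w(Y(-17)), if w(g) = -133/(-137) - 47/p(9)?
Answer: -104381652738/1646975121931 ≈ -0.063378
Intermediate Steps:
Y(O) = 1
w(g) = 19849/548 (w(g) = -133/(-137) - 47/((-12/9)) = -133*(-1/137) - 47/((-12*⅑)) = 133/137 - 47/(-4/3) = 133/137 - 47*(-¾) = 133/137 + 141/4 = 19849/548)
(1948/(-45572) - 32815/14566)/w(Y(-17)) = (1948/(-45572) - 32815/14566)/(19849/548) = (1948*(-1/45572) - 32815*1/14566)*(548/19849) = (-487/11393 - 32815/14566)*(548/19849) = -380954937/165950438*548/19849 = -104381652738/1646975121931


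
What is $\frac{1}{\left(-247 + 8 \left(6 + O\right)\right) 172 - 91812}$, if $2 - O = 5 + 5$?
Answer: $- \frac{1}{137048} \approx -7.2967 \cdot 10^{-6}$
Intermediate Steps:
$O = -8$ ($O = 2 - \left(5 + 5\right) = 2 - 10 = -8$)
$\frac{1}{\left(-247 + 8 \left(6 + O\right)\right) 172 - 91812} = \frac{1}{\left(-247 + 8 \left(6 - 8\right)\right) 172 - 91812} = \frac{1}{\left(-247 + 8 \left(-2\right)\right) 172 - 91812} = \frac{1}{\left(-247 - 16\right) 172 - 91812} = \frac{1}{\left(-263\right) 172 - 91812} = \frac{1}{-45236 - 91812} = \frac{1}{-137048} = - \frac{1}{137048}$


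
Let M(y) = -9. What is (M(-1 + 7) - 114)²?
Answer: 15129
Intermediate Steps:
(M(-1 + 7) - 114)² = (-9 - 114)² = (-123)² = 15129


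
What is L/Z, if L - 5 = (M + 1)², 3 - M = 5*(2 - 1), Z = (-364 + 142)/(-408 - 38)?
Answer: 446/37 ≈ 12.054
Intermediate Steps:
Z = 111/223 (Z = -222/(-446) = -222*(-1/446) = 111/223 ≈ 0.49776)
M = -2 (M = 3 - 5*(2 - 1) = 3 - 5 = -2)
L = 6 (L = 5 + (-2 + 1)² = 5 + (-1)² = 5 + 1 = 6)
L/Z = 6/(111/223) = 6*(223/111) = 446/37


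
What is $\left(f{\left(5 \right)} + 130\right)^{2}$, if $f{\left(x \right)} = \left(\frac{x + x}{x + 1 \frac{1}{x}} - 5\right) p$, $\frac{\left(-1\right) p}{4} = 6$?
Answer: $\frac{7022500}{169} \approx 41553.0$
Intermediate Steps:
$p = -24$ ($p = \left(-4\right) 6 = -24$)
$f{\left(x \right)} = 120 - \frac{48 x}{x + \frac{1}{x}}$ ($f{\left(x \right)} = \left(\frac{x + x}{x + 1 \frac{1}{x}} - 5\right) \left(-24\right) = \left(\frac{2 x}{x + \frac{1}{x}} - 5\right) \left(-24\right) = \left(-5 + \frac{2 x}{x + \frac{1}{x}}\right) \left(-24\right) = 120 - \frac{48 x}{x + \frac{1}{x}}$)
$\left(f{\left(5 \right)} + 130\right)^{2} = \left(\frac{24 \left(5 + 3 \cdot 5^{2}\right)}{1 + 5^{2}} + 130\right)^{2} = \left(\frac{24 \left(5 + 3 \cdot 25\right)}{1 + 25} + 130\right)^{2} = \left(\frac{24 \left(5 + 75\right)}{26} + 130\right)^{2} = \left(24 \cdot \frac{1}{26} \cdot 80 + 130\right)^{2} = \left(\frac{960}{13} + 130\right)^{2} = \left(\frac{2650}{13}\right)^{2} = \frac{7022500}{169}$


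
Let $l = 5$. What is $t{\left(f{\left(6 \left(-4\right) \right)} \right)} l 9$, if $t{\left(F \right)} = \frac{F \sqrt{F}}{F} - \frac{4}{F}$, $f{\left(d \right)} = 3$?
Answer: $-60 + 45 \sqrt{3} \approx 17.942$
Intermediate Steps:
$t{\left(F \right)} = \sqrt{F} - \frac{4}{F}$ ($t{\left(F \right)} = \frac{F^{\frac{3}{2}}}{F} - \frac{4}{F} = \sqrt{F} - \frac{4}{F}$)
$t{\left(f{\left(6 \left(-4\right) \right)} \right)} l 9 = \frac{-4 + 3^{\frac{3}{2}}}{3} \cdot 5 \cdot 9 = \frac{-4 + 3 \sqrt{3}}{3} \cdot 5 \cdot 9 = \left(- \frac{4}{3} + \sqrt{3}\right) 5 \cdot 9 = \left(- \frac{20}{3} + 5 \sqrt{3}\right) 9 = -60 + 45 \sqrt{3}$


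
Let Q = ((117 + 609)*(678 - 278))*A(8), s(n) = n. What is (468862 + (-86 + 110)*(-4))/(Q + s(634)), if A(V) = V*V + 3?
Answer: 234383/9728717 ≈ 0.024092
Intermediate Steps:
A(V) = 3 + V² (A(V) = V² + 3 = 3 + V²)
Q = 19456800 (Q = ((117 + 609)*(678 - 278))*(3 + 8²) = (726*400)*(3 + 64) = 290400*67 = 19456800)
(468862 + (-86 + 110)*(-4))/(Q + s(634)) = (468862 + (-86 + 110)*(-4))/(19456800 + 634) = (468862 + 24*(-4))/19457434 = (468862 - 96)*(1/19457434) = 468766*(1/19457434) = 234383/9728717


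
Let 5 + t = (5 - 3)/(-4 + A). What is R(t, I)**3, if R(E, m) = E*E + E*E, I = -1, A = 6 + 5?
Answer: 10331743752/117649 ≈ 87818.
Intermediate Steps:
A = 11
t = -33/7 (t = -5 + (5 - 3)/(-4 + 11) = -5 + 2/7 = -33/7 ≈ -4.7143)
R(E, m) = 2*E**2 (R(E, m) = E**2 + E**2 = 2*E**2)
R(t, I)**3 = (2*(-33/7)**2)**3 = (2*(1089/49))**3 = (2178/49)**3 = 10331743752/117649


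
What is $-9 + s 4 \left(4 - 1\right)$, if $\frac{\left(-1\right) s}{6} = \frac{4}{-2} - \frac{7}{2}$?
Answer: $387$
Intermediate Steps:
$s = 33$ ($s = - 6 \left(\frac{4}{-2} - \frac{7}{2}\right) = - 6 \left(4 \left(- \frac{1}{2}\right) - \frac{7}{2}\right) = - 6 \left(-2 - \frac{7}{2}\right) = \left(-6\right) \left(- \frac{11}{2}\right) = 33$)
$-9 + s 4 \left(4 - 1\right) = -9 + 33 \cdot 4 \left(4 - 1\right) = -9 + 33 \cdot 4 \cdot 3 = -9 + 33 \cdot 12 = -9 + 396 = 387$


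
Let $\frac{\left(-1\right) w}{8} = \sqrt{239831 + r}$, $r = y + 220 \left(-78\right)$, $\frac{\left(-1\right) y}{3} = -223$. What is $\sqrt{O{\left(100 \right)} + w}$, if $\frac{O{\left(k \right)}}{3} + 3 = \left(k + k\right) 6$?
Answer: $\sqrt{3591 - 16 \sqrt{55835}} \approx 13.773 i$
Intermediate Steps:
$y = 669$ ($y = \left(-3\right) \left(-223\right) = 669$)
$O{\left(k \right)} = -9 + 36 k$ ($O{\left(k \right)} = -9 + 3 \left(k + k\right) 6 = -9 + 3 \cdot 2 k 6 = -9 + 3 \cdot 12 k = -9 + 36 k$)
$r = -16491$ ($r = 669 + 220 \left(-78\right) = 669 - 17160 = -16491$)
$w = - 16 \sqrt{55835}$ ($w = - 8 \sqrt{239831 - 16491} = - 8 \sqrt{223340} = - 8 \cdot 2 \sqrt{55835} = - 16 \sqrt{55835} \approx -3780.7$)
$\sqrt{O{\left(100 \right)} + w} = \sqrt{\left(-9 + 36 \cdot 100\right) - 16 \sqrt{55835}} = \sqrt{\left(-9 + 3600\right) - 16 \sqrt{55835}} = \sqrt{3591 - 16 \sqrt{55835}}$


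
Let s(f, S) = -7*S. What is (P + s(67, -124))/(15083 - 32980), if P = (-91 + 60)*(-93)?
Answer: -341/1627 ≈ -0.20959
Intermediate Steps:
P = 2883 (P = -31*(-93) = 2883)
(P + s(67, -124))/(15083 - 32980) = (2883 - 7*(-124))/(15083 - 32980) = (2883 + 868)/(-17897) = 3751*(-1/17897) = -341/1627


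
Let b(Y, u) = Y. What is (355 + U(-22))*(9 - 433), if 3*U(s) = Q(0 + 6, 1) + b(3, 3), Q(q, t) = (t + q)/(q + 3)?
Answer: -4078456/27 ≈ -1.5105e+5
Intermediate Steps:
Q(q, t) = (q + t)/(3 + q)
U(s) = 34/27 (U(s) = (((0 + 6) + 1)/(3 + (0 + 6)) + 3)/3 = ((6 + 1)/(3 + 6) + 3)/3 = (7/9 + 3)/3 = (1/3)*(34/9) = 34/27)
(355 + U(-22))*(9 - 433) = (355 + 34/27)*(9 - 433) = (9619/27)*(-424) = -4078456/27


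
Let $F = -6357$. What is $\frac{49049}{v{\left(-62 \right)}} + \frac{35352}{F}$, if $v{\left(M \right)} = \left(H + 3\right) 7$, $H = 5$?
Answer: $\frac{14753561}{16952} \approx 870.31$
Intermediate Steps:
$v{\left(M \right)} = 56$ ($v{\left(M \right)} = \left(5 + 3\right) 7 = 8 \cdot 7 = 56$)
$\frac{49049}{v{\left(-62 \right)}} + \frac{35352}{F} = \frac{49049}{56} + \frac{35352}{-6357} = 49049 \cdot \frac{1}{56} + 35352 \left(- \frac{1}{6357}\right) = \frac{7007}{8} - \frac{11784}{2119} = \frac{14753561}{16952}$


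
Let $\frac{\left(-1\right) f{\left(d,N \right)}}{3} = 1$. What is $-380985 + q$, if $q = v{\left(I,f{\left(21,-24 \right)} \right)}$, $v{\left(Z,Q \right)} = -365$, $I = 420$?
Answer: $-381350$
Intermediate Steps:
$f{\left(d,N \right)} = -3$ ($f{\left(d,N \right)} = \left(-3\right) 1 = -3$)
$q = -365$
$-380985 + q = -380985 - 365 = -381350$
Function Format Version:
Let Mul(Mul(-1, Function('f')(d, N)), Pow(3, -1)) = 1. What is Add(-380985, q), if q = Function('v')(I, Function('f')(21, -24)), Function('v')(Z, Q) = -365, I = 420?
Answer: -381350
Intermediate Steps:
Function('f')(d, N) = -3 (Function('f')(d, N) = Mul(-3, 1) = -3)
q = -365
Add(-380985, q) = Add(-380985, -365) = -381350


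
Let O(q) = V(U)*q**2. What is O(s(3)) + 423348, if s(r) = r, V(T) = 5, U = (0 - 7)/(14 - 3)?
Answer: 423393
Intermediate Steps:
U = -7/11 ≈ -0.63636
O(q) = 5*q**2
O(s(3)) + 423348 = 5*3**2 + 423348 = 5*9 + 423348 = 45 + 423348 = 423393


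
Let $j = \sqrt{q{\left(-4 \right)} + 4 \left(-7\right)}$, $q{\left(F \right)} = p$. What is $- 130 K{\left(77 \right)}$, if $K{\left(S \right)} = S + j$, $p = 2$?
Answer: $-10010 - 130 i \sqrt{26} \approx -10010.0 - 662.87 i$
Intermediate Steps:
$q{\left(F \right)} = 2$
$j = i \sqrt{26}$ ($j = \sqrt{2 + 4 \left(-7\right)} = \sqrt{2 - 28} = \sqrt{-26} = i \sqrt{26} \approx 5.099 i$)
$K{\left(S \right)} = S + i \sqrt{26}$
$- 130 K{\left(77 \right)} = - 130 \left(77 + i \sqrt{26}\right) = -10010 - 130 i \sqrt{26}$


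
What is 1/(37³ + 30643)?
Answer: 1/81296 ≈ 1.2301e-5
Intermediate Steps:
1/(37³ + 30643) = 1/(50653 + 30643) = 1/81296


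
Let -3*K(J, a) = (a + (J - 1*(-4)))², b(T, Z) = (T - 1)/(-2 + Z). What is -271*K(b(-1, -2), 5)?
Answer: 97831/12 ≈ 8152.6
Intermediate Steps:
b(T, Z) = (-1 + T)/(-2 + Z)
K(J, a) = -(4 + J + a)²/3 (K(J, a) = -(a + (J - 1*(-4)))²/3 = -(a + (J + 4))²/3 = -(a + (4 + J))²/3 = -(4 + J + a)²/3)
-271*K(b(-1, -2), 5) = -(-271)*(4 + (-1 - 1)/(-2 - 2) + 5)²/3 = -(-271)*(4 - 2/(-4) + 5)²/3 = -(-271)*(4 - ¼*(-2) + 5)²/3 = -(-271)*(4 + ½ + 5)²/3 = -(-271)*(19/2)²/3 = -(-271)*361/(3*4) = -271*(-361/12) = 97831/12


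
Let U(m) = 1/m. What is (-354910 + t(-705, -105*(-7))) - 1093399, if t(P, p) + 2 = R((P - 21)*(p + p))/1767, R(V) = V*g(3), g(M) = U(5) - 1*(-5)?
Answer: -854905027/589 ≈ -1.4515e+6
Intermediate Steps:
U(m) = 1/m
g(M) = 26/5 (g(M) = 1/5 - 1*(-5) = 1/5 + 5 = 26/5)
R(V) = 26*V/5 (R(V) = V*(26/5) = 26*V/5)
t(P, p) = -2 + 52*p*(-21 + P)/8835 (t(P, p) = -2 + (26*((P - 21)*(p + p))/5)/1767 = -2 + (26*((-21 + P)*(2*p))/5)*(1/1767) = -2 + (26*(2*p*(-21 + P))/5)*(1/1767) = -2 + (52*p*(-21 + P)/5)*(1/1767) = -2 + 52*p*(-21 + P)/8835)
(-354910 + t(-705, -105*(-7))) - 1093399 = (-354910 + (-2 + 52*(-105*(-7))*(-21 - 705)/8835)) - 1093399 = (-354910 + (-2 + (52/8835)*735*(-726))) - 1093399 = (-354910 + (-2 - 1849848/589)) - 1093399 = (-354910 - 1851026/589) - 1093399 = -210893016/589 - 1093399 = -854905027/589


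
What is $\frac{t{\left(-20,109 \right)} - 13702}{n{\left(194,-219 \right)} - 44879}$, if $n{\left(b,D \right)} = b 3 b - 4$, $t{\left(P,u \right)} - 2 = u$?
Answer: $- \frac{13591}{68025} \approx -0.19979$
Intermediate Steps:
$t{\left(P,u \right)} = 2 + u$
$n{\left(b,D \right)} = -4 + 3 b^{2}$ ($n{\left(b,D \right)} = 3 b^{2} - 4 = -4 + 3 b^{2}$)
$\frac{t{\left(-20,109 \right)} - 13702}{n{\left(194,-219 \right)} - 44879} = \frac{\left(2 + 109\right) - 13702}{\left(-4 + 3 \cdot 194^{2}\right) - 44879} = \frac{111 - 13702}{\left(-4 + 3 \cdot 37636\right) - 44879} = - \frac{13591}{\left(-4 + 112908\right) - 44879} = - \frac{13591}{112904 - 44879} = - \frac{13591}{68025}$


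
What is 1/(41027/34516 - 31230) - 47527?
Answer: -51229051680647/1077893653 ≈ -47527.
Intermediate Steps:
1/(41027/34516 - 31230) - 47527 = 1/(-1077893653/34516) - 47527 = -34516/1077893653 - 47527 = -51229051680647/1077893653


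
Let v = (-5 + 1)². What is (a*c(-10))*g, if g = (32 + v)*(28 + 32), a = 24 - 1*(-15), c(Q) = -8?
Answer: -898560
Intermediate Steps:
v = 16 (v = (-4)² = 16)
a = 39 (a = 24 + 15 = 39)
g = 2880 (g = (32 + 16)*(28 + 32) = 48*60 = 2880)
(a*c(-10))*g = (39*(-8))*2880 = -312*2880 = -898560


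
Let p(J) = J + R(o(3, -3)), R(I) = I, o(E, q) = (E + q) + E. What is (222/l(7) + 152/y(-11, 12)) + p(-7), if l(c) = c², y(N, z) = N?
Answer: -7162/539 ≈ -13.288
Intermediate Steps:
o(E, q) = q + 2*E
p(J) = 3 + J (p(J) = J + (-3 + 2*3) = J + (-3 + 6) = J + 3 = 3 + J)
(222/l(7) + 152/y(-11, 12)) + p(-7) = (222/(7²) + 152/(-11)) + (3 - 7) = (222/49 + 152*(-1/11)) - 4 = (222*(1/49) - 152/11) - 4 = (222/49 - 152/11) - 4 = -5006/539 - 4 = -7162/539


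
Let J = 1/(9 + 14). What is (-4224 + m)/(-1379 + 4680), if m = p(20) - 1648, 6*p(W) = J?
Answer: -810335/455538 ≈ -1.7789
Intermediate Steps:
J = 1/23 ≈ 0.043478
p(W) = 1/138 (p(W) = (⅙)*(1/23) = 1/138)
m = -227423/138 (m = 1/138 - 1648 = -227423/138 ≈ -1648.0)
(-4224 + m)/(-1379 + 4680) = (-4224 - 227423/138)/(-1379 + 4680) = -810335/138/3301 = -810335/138*1/3301 = -810335/455538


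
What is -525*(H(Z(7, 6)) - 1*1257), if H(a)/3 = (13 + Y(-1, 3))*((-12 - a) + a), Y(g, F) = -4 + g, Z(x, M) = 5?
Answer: 811125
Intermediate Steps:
H(a) = -288 (H(a) = 3*((13 + (-4 - 1))*((-12 - a) + a)) = 3*((13 - 5)*(-12)) = 3*(8*(-12)) = 3*(-96) = -288)
-525*(H(Z(7, 6)) - 1*1257) = -525*(-288 - 1*1257) = -525*(-288 - 1257) = -525*(-1545) = 811125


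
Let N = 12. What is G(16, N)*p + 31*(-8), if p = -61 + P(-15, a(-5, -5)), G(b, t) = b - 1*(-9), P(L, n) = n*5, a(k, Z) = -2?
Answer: -2023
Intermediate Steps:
P(L, n) = 5*n
G(b, t) = 9 + b (G(b, t) = b + 9 = 9 + b)
p = -71 (p = -61 + 5*(-2) = -61 - 10 = -71)
G(16, N)*p + 31*(-8) = (9 + 16)*(-71) + 31*(-8) = 25*(-71) - 248 = -1775 - 248 = -2023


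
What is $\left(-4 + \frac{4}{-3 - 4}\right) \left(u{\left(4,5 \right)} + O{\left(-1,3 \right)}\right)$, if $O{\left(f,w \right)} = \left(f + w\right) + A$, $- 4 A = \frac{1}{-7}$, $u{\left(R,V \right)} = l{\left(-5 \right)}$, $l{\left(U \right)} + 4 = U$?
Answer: $\frac{1560}{49} \approx 31.837$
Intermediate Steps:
$l{\left(U \right)} = -4 + U$
$u{\left(R,V \right)} = -9$ ($u{\left(R,V \right)} = -4 - 5 = -9$)
$A = \frac{1}{28}$ ($A = - \frac{1}{4 \left(-7\right)} = \left(- \frac{1}{4}\right) \left(- \frac{1}{7}\right) = \frac{1}{28} \approx 0.035714$)
$O{\left(f,w \right)} = \frac{1}{28} + f + w$ ($O{\left(f,w \right)} = \left(f + w\right) + \frac{1}{28} = \frac{1}{28} + f + w$)
$\left(-4 + \frac{4}{-3 - 4}\right) \left(u{\left(4,5 \right)} + O{\left(-1,3 \right)}\right) = \left(-4 + \frac{4}{-3 - 4}\right) \left(-9 + \left(\frac{1}{28} - 1 + 3\right)\right) = \left(-4 + \frac{4}{-7}\right) \left(-9 + \frac{57}{28}\right) = \left(-4 + 4 \left(- \frac{1}{7}\right)\right) \left(- \frac{195}{28}\right) = \left(-4 - \frac{4}{7}\right) \left(- \frac{195}{28}\right) = \left(- \frac{32}{7}\right) \left(- \frac{195}{28}\right) = \frac{1560}{49}$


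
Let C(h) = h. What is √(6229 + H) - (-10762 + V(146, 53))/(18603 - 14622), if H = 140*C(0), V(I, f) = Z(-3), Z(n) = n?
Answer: 10765/3981 + √6229 ≈ 81.628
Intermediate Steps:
V(I, f) = -3
H = 0 (H = 140*0 = 0)
√(6229 + H) - (-10762 + V(146, 53))/(18603 - 14622) = √(6229 + 0) - (-10762 - 3)/(18603 - 14622) = √6229 - (-10765)/3981 = √6229 - 1*(-10765/3981) = √6229 + 10765/3981 = 10765/3981 + √6229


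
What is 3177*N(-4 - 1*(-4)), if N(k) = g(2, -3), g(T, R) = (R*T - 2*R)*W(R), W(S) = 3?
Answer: 0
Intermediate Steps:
g(T, R) = -6*R + 3*R*T (g(T, R) = (R*T - 2*R)*3 = (-2*R + R*T)*3 = -6*R + 3*R*T)
N(k) = 0 (N(k) = 3*(-3)*(-2 + 2) = 3*(-3)*0 = 0)
3177*N(-4 - 1*(-4)) = 3177*0 = 0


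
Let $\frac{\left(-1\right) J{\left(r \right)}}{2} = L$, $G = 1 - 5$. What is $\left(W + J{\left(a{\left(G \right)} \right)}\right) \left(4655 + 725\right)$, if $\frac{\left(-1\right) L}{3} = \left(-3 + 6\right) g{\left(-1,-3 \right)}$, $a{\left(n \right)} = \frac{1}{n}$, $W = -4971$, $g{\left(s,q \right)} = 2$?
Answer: $-26550300$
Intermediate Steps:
$G = -4$
$L = -18$ ($L = - 3 \left(-3 + 6\right) 2 = - 3 \cdot 3 \cdot 2 = \left(-3\right) 6 = -18$)
$J{\left(r \right)} = 36$ ($J{\left(r \right)} = \left(-2\right) \left(-18\right) = 36$)
$\left(W + J{\left(a{\left(G \right)} \right)}\right) \left(4655 + 725\right) = \left(-4971 + 36\right) \left(4655 + 725\right) = \left(-4935\right) 5380 = -26550300$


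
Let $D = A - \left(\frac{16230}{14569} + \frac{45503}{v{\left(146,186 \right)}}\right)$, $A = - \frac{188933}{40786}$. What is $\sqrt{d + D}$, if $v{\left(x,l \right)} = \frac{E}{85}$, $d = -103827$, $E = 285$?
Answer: $\frac{i \sqrt{134683267049021061087169242}}{33870040338} \approx 342.64 i$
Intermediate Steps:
$v{\left(x,l \right)} = \frac{57}{17}$ ($v{\left(x,l \right)} = \frac{285}{85} = 285 \cdot \frac{1}{85} = \frac{57}{17}$)
$A = - \frac{188933}{40786}$ ($A = \left(-188933\right) \frac{1}{40786} = - \frac{188933}{40786} \approx -4.6323$)
$D = - \frac{459847322006383}{33870040338}$ ($D = - \frac{188933}{40786} - \left(\frac{16230}{14569} + \frac{773551}{57}\right) = - \frac{188933}{40786} - \frac{11270789629}{830433} = - \frac{459847322006383}{33870040338} \approx -13577.0$)
$\sqrt{d + D} = \sqrt{-103827 - \frac{459847322006383}{33870040338}} = \sqrt{- \frac{3976472000179909}{33870040338}} = \frac{i \sqrt{134683267049021061087169242}}{33870040338}$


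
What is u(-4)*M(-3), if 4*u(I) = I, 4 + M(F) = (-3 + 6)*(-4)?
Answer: 16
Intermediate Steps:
M(F) = -16 (M(F) = -4 + (-3 + 6)*(-4) = -4 + 3*(-4) = -4 - 12 = -16)
u(I) = I/4
u(-4)*M(-3) = ((¼)*(-4))*(-16) = -1*(-16) = 16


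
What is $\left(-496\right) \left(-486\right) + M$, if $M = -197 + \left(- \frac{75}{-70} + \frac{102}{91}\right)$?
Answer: $\frac{6262391}{26} \approx 2.4086 \cdot 10^{5}$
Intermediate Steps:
$M = - \frac{5065}{26}$ ($M = -197 + \left(\left(-75\right) \left(- \frac{1}{70}\right) + 102 \cdot \frac{1}{91}\right) = -197 + \left(\frac{15}{14} + \frac{102}{91}\right) = -197 + \frac{57}{26} = - \frac{5065}{26} \approx -194.81$)
$\left(-496\right) \left(-486\right) + M = \left(-496\right) \left(-486\right) - \frac{5065}{26} = 241056 - \frac{5065}{26} = \frac{6262391}{26}$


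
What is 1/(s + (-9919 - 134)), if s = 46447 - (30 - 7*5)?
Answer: 1/36399 ≈ 2.7473e-5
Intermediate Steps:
s = 46452 (s = 46447 - (30 - 35) = 46447 - 1*(-5) = 46447 + 5 = 46452)
1/(s + (-9919 - 134)) = 1/(46452 + (-9919 - 134)) = 1/(46452 - 10053) = 1/36399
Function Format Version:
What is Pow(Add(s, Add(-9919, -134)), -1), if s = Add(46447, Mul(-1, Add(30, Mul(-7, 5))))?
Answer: Rational(1, 36399) ≈ 2.7473e-5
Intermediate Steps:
s = 46452 (s = Add(46447, Mul(-1, Add(30, -35))) = Add(46447, Mul(-1, -5)) = Add(46447, 5) = 46452)
Pow(Add(s, Add(-9919, -134)), -1) = Pow(Add(46452, Add(-9919, -134)), -1) = Pow(Add(46452, -10053), -1) = Pow(36399, -1) = Rational(1, 36399)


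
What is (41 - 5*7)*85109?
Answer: 510654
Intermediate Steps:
(41 - 5*7)*85109 = (41 - 35)*85109 = 6*85109 = 510654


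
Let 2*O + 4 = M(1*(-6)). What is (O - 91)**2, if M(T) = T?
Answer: 9216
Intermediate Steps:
O = -5 (O = -2 + (1*(-6))/2 = -2 + (1/2)*(-6) = -2 - 3 = -5)
(O - 91)**2 = (-5 - 91)**2 = (-96)**2 = 9216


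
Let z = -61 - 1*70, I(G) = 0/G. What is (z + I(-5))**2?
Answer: 17161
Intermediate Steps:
I(G) = 0
z = -131 (z = -61 - 70 = -131)
(z + I(-5))**2 = (-131 + 0)**2 = (-131)**2 = 17161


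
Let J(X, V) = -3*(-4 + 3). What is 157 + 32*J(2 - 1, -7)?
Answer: 253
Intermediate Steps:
J(X, V) = 3 (J(X, V) = -3*(-1) = 3)
157 + 32*J(2 - 1, -7) = 157 + 32*3 = 157 + 96 = 253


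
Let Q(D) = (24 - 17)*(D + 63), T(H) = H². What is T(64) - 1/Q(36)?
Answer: 2838527/693 ≈ 4096.0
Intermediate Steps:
Q(D) = 441 + 7*D (Q(D) = 7*(63 + D) = 441 + 7*D)
T(64) - 1/Q(36) = 64² - 1/(441 + 7*36) = 4096 - 1/(441 + 252) = 4096 - 1/693 = 2838527/693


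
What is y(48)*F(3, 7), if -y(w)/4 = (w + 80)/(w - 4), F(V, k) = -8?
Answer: 1024/11 ≈ 93.091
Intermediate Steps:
y(w) = -4*(80 + w)/(-4 + w) (y(w) = -4*(w + 80)/(w - 4) = -4*(80 + w)/(-4 + w))
y(48)*F(3, 7) = (4*(-80 - 1*48)/(-4 + 48))*(-8) = (4*(-80 - 48)/44)*(-8) = (4*(1/44)*(-128))*(-8) = -128/11*(-8) = 1024/11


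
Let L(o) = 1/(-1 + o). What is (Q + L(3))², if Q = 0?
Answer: ¼ ≈ 0.25000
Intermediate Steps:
(Q + L(3))² = (0 + 1/(-1 + 3))² = (0 + 1/2)² = (0 + ½)² = (½)² = ¼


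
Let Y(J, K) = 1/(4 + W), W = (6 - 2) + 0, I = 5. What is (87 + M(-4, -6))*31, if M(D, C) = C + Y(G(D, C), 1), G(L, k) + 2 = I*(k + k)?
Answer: 20119/8 ≈ 2514.9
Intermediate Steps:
W = 4 (W = 4 + 0 = 4)
G(L, k) = -2 + 10*k (G(L, k) = -2 + 5*(k + k) = -2 + 5*(2*k) = -2 + 10*k)
Y(J, K) = 1/8 (Y(J, K) = 1/(4 + 4) = 1/8)
M(D, C) = 1/8 + C (M(D, C) = C + 1/8 = 1/8 + C)
(87 + M(-4, -6))*31 = (87 + (1/8 - 6))*31 = (87 - 47/8)*31 = (649/8)*31 = 20119/8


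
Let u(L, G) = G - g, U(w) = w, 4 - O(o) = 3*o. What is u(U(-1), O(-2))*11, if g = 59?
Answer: -539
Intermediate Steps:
O(o) = 4 - 3*o
u(L, G) = -59 + G (u(L, G) = G - 1*59 = G - 59 = -59 + G)
u(U(-1), O(-2))*11 = (-59 + (4 - 3*(-2)))*11 = (-59 + (4 + 6))*11 = (-59 + 10)*11 = -49*11 = -539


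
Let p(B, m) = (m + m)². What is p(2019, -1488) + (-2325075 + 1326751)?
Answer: 7858252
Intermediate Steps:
p(B, m) = 4*m² (p(B, m) = (2*m)² = 4*m²)
p(2019, -1488) + (-2325075 + 1326751) = 4*(-1488)² + (-2325075 + 1326751) = 4*2214144 - 998324 = 8856576 - 998324 = 7858252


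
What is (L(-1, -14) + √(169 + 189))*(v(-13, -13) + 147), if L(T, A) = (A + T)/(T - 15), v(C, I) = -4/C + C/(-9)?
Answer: 21755/156 + 17404*√358/117 ≈ 2954.0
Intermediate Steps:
v(C, I) = -4/C - C/9 (v(C, I) = -4/C + C*(-⅑) = -4/C - C/9)
L(T, A) = (A + T)/(-15 + T)
(L(-1, -14) + √(169 + 189))*(v(-13, -13) + 147) = ((-14 - 1)/(-15 - 1) + √(169 + 189))*((-4/(-13) - ⅑*(-13)) + 147) = (-15/(-16) + √358)*((-4*(-1/13) + 13/9) + 147) = (-1/16*(-15) + √358)*((4/13 + 13/9) + 147) = (15/16 + √358)*(205/117 + 147) = (15/16 + √358)*(17404/117) = 21755/156 + 17404*√358/117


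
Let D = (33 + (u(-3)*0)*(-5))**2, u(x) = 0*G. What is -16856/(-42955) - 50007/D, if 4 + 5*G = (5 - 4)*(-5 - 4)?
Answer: -48487/1065 ≈ -45.528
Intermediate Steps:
G = -13/5 (G = -4/5 + ((5 - 4)*(-5 - 4))/5 = -4/5 + (1*(-9))/5 = -4/5 + (1/5)*(-9) = -4/5 - 9/5 = -13/5 ≈ -2.6000)
u(x) = 0 (u(x) = 0*(-13/5) = 0)
D = 1089 (D = (33 + (0*0)*(-5))**2 = (33 + 0*(-5))**2 = (33 + 0)**2 = 33**2 = 1089)
-16856/(-42955) - 50007/D = -16856/(-42955) - 50007/1089 = -16856*(-1/42955) - 50007*1/1089 = 16856/42955 - 16669/363 = -48487/1065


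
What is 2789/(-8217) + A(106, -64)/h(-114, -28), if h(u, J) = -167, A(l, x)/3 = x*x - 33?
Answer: -100622776/1372239 ≈ -73.327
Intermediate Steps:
A(l, x) = -99 + 3*x² (A(l, x) = 3*(x*x - 33) = 3*(x² - 33) = 3*(-33 + x²) = -99 + 3*x²)
2789/(-8217) + A(106, -64)/h(-114, -28) = 2789/(-8217) + (-99 + 3*(-64)²)/(-167) = 2789*(-1/8217) + (-99 + 3*4096)*(-1/167) = -2789/8217 + (-99 + 12288)*(-1/167) = -2789/8217 + 12189*(-1/167) = -2789/8217 - 12189/167 = -100622776/1372239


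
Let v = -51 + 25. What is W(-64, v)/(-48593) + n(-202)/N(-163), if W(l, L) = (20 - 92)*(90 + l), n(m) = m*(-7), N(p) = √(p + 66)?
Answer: 1872/48593 - 1414*I*√97/97 ≈ 0.038524 - 143.57*I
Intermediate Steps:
N(p) = √(66 + p)
v = -26
n(m) = -7*m
W(l, L) = -6480 - 72*l (W(l, L) = -72*(90 + l) = -6480 - 72*l)
W(-64, v)/(-48593) + n(-202)/N(-163) = (-6480 - 72*(-64))/(-48593) + (-7*(-202))/(√(66 - 163)) = (-6480 + 4608)*(-1/48593) + 1414/(√(-97)) = -1872*(-1/48593) + 1414/((I*√97)) = 1872/48593 + 1414*(-I*√97/97) = 1872/48593 - 1414*I*√97/97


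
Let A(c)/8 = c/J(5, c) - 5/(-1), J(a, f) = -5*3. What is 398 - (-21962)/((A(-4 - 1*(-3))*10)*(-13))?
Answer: 3112849/7904 ≈ 393.83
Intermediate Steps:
J(a, f) = -15
A(c) = 40 - 8*c/15 (A(c) = 8*(c/(-15) - 5/(-1)) = 8*(c*(-1/15) - 5*(-1)) = 8*(-c/15 + 5) = 8*(5 - c/15) = 40 - 8*c/15)
398 - (-21962)/((A(-4 - 1*(-3))*10)*(-13)) = 398 - (-21962)/(((40 - 8*(-4 - 1*(-3))/15)*10)*(-13)) = 398 - (-21962)/(((40 - 8*(-4 + 3)/15)*10)*(-13)) = 398 - (-21962)/(((40 - 8/15*(-1))*10)*(-13)) = 398 - (-21962)/(((40 + 8/15)*10)*(-13)) = 398 - (-21962)/(((608/15)*10)*(-13)) = 398 - (-21962)/((1216/3)*(-13)) = 398 - (-21962)/(-15808/3) = 398 - (-21962)*(-3)/15808 = 398 - 1*32943/7904 = 398 - 32943/7904 = 3112849/7904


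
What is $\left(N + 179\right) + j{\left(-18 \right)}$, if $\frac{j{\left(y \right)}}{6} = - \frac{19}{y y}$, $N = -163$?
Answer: $\frac{845}{54} \approx 15.648$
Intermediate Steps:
$j{\left(y \right)} = - \frac{114}{y^{2}}$ ($j{\left(y \right)} = 6 \left(- \frac{19}{y y}\right) = 6 \left(- \frac{19}{y^{2}}\right) = - \frac{114}{y^{2}}$)
$\left(N + 179\right) + j{\left(-18 \right)} = \left(-163 + 179\right) - \frac{114}{324} = 16 - \frac{19}{54} = \frac{845}{54}$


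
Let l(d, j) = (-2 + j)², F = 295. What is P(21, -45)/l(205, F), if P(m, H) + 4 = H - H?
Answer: -4/85849 ≈ -4.6593e-5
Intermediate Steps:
P(m, H) = -4 (P(m, H) = -4 + (H - H) = -4 + 0 = -4)
P(21, -45)/l(205, F) = -4/(-2 + 295)² = -4/(293²) = -4/85849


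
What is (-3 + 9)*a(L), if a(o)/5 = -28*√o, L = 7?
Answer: -840*√7 ≈ -2222.4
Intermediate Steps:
a(o) = -140*√o (a(o) = 5*(-28*√o) = -140*√o)
(-3 + 9)*a(L) = (-3 + 9)*(-140*√7) = 6*(-140*√7) = -840*√7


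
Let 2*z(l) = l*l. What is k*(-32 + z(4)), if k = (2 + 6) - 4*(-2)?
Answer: -384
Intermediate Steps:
z(l) = l²/2 (z(l) = (l*l)/2 = l²/2)
k = 16 (k = 8 + 8 = 16)
k*(-32 + z(4)) = 16*(-32 + (½)*4²) = 16*(-32 + (½)*16) = 16*(-32 + 8) = 16*(-24) = -384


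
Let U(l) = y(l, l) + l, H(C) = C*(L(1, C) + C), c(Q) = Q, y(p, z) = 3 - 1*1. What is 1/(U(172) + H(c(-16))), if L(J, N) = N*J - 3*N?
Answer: -1/82 ≈ -0.012195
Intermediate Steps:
y(p, z) = 2 (y(p, z) = 3 - 1 = 2)
L(J, N) = -3*N + J*N (L(J, N) = J*N - 3*N = -3*N + J*N)
H(C) = -C² (H(C) = C*(C*(-3 + 1) + C) = C*(C*(-2) + C) = C*(-2*C + C) = C*(-C) = -C²)
U(l) = 2 + l
1/(U(172) + H(c(-16))) = 1/((2 + 172) - 1*(-16)²) = 1/(174 - 1*256) = 1/(174 - 256) = 1/(-82) = -1/82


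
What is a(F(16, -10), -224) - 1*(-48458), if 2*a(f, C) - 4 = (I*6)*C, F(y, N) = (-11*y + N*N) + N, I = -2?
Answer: 49804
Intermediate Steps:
F(y, N) = N + N**2 - 11*y (F(y, N) = (-11*y + N**2) + N = (N**2 - 11*y) + N = N + N**2 - 11*y)
a(f, C) = 2 - 6*C (a(f, C) = 2 + ((-2*6)*C)/2 = 2 + (-12*C)/2 = 2 - 6*C)
a(F(16, -10), -224) - 1*(-48458) = (2 - 6*(-224)) - 1*(-48458) = (2 + 1344) + 48458 = 1346 + 48458 = 49804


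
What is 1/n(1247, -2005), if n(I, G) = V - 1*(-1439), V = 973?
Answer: 1/2412 ≈ 0.00041459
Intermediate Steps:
n(I, G) = 2412 (n(I, G) = 973 - 1*(-1439) = 973 + 1439 = 2412)
1/n(1247, -2005) = 1/2412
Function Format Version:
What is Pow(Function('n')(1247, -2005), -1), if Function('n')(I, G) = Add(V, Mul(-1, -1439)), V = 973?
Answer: Rational(1, 2412) ≈ 0.00041459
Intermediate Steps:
Function('n')(I, G) = 2412 (Function('n')(I, G) = Add(973, Mul(-1, -1439)) = Add(973, 1439) = 2412)
Pow(Function('n')(1247, -2005), -1) = Pow(2412, -1) = Rational(1, 2412)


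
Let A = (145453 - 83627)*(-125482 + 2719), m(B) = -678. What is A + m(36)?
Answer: -7589945916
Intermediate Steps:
A = -7589945238 (A = 61826*(-122763) = -7589945238)
A + m(36) = -7589945238 - 678 = -7589945916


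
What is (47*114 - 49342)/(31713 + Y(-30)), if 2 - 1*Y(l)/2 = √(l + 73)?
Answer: -1395040528/1005967917 - 87968*√43/1005967917 ≈ -1.3873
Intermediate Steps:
Y(l) = 4 - 2*√(73 + l) (Y(l) = 4 - 2*√(l + 73) = 4 - 2*√(73 + l))
(47*114 - 49342)/(31713 + Y(-30)) = (47*114 - 49342)/(31713 + (4 - 2*√(73 - 30))) = (5358 - 49342)/(31713 + (4 - 2*√43)) = -43984/(31717 - 2*√43)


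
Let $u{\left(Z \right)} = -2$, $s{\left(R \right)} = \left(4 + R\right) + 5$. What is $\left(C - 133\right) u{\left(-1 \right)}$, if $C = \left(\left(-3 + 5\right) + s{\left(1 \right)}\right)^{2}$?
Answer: $-22$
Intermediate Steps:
$s{\left(R \right)} = 9 + R$
$C = 144$ ($C = \left(\left(-3 + 5\right) + \left(9 + 1\right)\right)^{2} = \left(2 + 10\right)^{2} = 12^{2} = 144$)
$\left(C - 133\right) u{\left(-1 \right)} = \left(144 - 133\right) \left(-2\right) = 11 \left(-2\right) = -22$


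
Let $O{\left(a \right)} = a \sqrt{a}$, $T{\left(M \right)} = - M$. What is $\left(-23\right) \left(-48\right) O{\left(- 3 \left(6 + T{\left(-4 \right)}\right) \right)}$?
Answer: $- 33120 i \sqrt{30} \approx - 1.8141 \cdot 10^{5} i$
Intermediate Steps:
$O{\left(a \right)} = a^{\frac{3}{2}}$
$\left(-23\right) \left(-48\right) O{\left(- 3 \left(6 + T{\left(-4 \right)}\right) \right)} = \left(-23\right) \left(-48\right) \left(- 3 \left(6 - -4\right)\right)^{\frac{3}{2}} = 1104 \left(- 3 \left(6 + 4\right)\right)^{\frac{3}{2}} = 1104 \left(\left(-3\right) 10\right)^{\frac{3}{2}} = 1104 \left(-30\right)^{\frac{3}{2}} = 1104 \left(- 30 i \sqrt{30}\right) = - 33120 i \sqrt{30}$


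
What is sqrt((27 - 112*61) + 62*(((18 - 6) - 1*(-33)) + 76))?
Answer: sqrt(697) ≈ 26.401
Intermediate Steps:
sqrt((27 - 112*61) + 62*(((18 - 6) - 1*(-33)) + 76)) = sqrt((27 - 6832) + 62*((12 + 33) + 76)) = sqrt(-6805 + 62*(45 + 76)) = sqrt(-6805 + 62*121) = sqrt(-6805 + 7502) = sqrt(697)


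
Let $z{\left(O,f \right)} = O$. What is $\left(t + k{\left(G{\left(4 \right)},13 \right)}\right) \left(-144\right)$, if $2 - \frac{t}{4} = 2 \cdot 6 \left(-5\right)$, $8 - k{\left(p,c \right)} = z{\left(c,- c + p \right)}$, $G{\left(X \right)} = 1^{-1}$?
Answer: $-34992$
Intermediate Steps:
$G{\left(X \right)} = 1$
$k{\left(p,c \right)} = 8 - c$
$t = 248$ ($t = 8 - 4 \cdot 2 \cdot 6 \left(-5\right) = 8 - 4 \cdot 12 \left(-5\right) = 8 - -240 = 8 + 240 = 248$)
$\left(t + k{\left(G{\left(4 \right)},13 \right)}\right) \left(-144\right) = \left(248 + \left(8 - 13\right)\right) \left(-144\right) = \left(248 - 5\right) \left(-144\right) = 243 \left(-144\right) = -34992$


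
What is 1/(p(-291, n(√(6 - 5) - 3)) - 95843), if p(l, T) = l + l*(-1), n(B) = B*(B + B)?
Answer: -1/95843 ≈ -1.0434e-5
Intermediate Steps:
n(B) = 2*B² (n(B) = B*(2*B) = 2*B²)
p(l, T) = 0 (p(l, T) = l - l = 0)
1/(p(-291, n(√(6 - 5) - 3)) - 95843) = 1/(0 - 95843) = 1/(-95843) = -1/95843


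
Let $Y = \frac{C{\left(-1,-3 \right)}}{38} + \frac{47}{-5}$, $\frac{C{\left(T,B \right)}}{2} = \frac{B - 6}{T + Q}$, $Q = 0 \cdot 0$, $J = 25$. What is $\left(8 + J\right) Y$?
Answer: $- \frac{27984}{95} \approx -294.57$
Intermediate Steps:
$Q = 0$
$C{\left(T,B \right)} = \frac{2 \left(-6 + B\right)}{T}$ ($C{\left(T,B \right)} = 2 \frac{B - 6}{T + 0} = 2 \frac{-6 + B}{T} = \frac{2 \left(-6 + B\right)}{T}$)
$Y = - \frac{848}{95}$ ($Y = \frac{2 \frac{1}{-1} \left(-6 - 3\right)}{38} + \frac{47}{-5} = 2 \left(-1\right) \left(-9\right) \frac{1}{38} + 47 \left(- \frac{1}{5}\right) = 18 \cdot \frac{1}{38} - \frac{47}{5} = \frac{9}{19} - \frac{47}{5} = - \frac{848}{95} \approx -8.9263$)
$\left(8 + J\right) Y = \left(8 + 25\right) \left(- \frac{848}{95}\right) = 33 \left(- \frac{848}{95}\right) = - \frac{27984}{95}$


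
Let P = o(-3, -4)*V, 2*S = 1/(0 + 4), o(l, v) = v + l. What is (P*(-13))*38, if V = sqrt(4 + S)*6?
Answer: 5187*sqrt(66) ≈ 42139.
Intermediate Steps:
o(l, v) = l + v
S = 1/8 (S = 1/(2*(0 + 4)) = (1/2)/4 = (1/2)*(1/4) = 1/8 ≈ 0.12500)
V = 3*sqrt(66)/2 (V = sqrt(4 + 1/8)*6 = sqrt(33/8)*6 = (sqrt(66)/4)*6 = 3*sqrt(66)/2 ≈ 12.186)
P = -21*sqrt(66)/2 (P = (-3 - 4)*(3*sqrt(66)/2) = -21*sqrt(66)/2 ≈ -85.302)
(P*(-13))*38 = (-21*sqrt(66)/2*(-13))*38 = (273*sqrt(66)/2)*38 = 5187*sqrt(66)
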